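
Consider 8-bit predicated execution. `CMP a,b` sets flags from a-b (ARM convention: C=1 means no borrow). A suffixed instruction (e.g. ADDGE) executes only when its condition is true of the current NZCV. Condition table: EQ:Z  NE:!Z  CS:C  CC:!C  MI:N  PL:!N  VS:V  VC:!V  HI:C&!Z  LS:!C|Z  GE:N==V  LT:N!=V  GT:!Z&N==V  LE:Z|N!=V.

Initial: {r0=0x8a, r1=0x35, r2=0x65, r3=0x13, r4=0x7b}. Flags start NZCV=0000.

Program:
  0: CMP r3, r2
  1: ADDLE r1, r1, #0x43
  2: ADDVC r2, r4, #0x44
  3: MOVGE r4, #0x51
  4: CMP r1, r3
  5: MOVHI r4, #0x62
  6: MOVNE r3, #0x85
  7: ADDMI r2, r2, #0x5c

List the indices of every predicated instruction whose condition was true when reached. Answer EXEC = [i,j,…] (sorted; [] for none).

EXEC = [1,2,5,6]

0: ✓ CMP  NZCV=1000
1: ✓ ADDLE  r1←0x78
2: ✓ ADDVC  r2←0xbf
3: · MOVGE
4: ✓ CMP  NZCV=0010
5: ✓ MOVHI  r4←0x62
6: ✓ MOVNE  r3←0x85
7: · ADDMI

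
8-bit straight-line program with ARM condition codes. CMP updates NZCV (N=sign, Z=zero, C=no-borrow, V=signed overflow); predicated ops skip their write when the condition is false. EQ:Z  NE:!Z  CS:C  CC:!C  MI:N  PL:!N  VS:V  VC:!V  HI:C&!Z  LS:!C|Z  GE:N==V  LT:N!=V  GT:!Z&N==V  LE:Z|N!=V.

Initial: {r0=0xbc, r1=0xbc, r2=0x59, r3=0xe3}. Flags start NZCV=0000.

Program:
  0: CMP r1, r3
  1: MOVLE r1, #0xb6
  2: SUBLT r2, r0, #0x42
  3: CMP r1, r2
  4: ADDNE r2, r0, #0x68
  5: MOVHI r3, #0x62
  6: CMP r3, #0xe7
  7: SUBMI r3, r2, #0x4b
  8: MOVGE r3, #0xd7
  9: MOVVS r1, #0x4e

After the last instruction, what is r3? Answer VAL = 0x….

VAL = 0xd7

[0] flags=1000 → (cmp)
[1] flags=1000 LE?T → r1=0xb6
[2] flags=1000 LT?T → r2=0x7a
[3] flags=0011 → (cmp)
[4] flags=0011 NE?T → r2=0x24
[5] flags=0011 HI?T → r3=0x62
[6] flags=0000 → (cmp)
[7] flags=0000 MI?F → skip
[8] flags=0000 GE?T → r3=0xd7
[9] flags=0000 VS?F → skip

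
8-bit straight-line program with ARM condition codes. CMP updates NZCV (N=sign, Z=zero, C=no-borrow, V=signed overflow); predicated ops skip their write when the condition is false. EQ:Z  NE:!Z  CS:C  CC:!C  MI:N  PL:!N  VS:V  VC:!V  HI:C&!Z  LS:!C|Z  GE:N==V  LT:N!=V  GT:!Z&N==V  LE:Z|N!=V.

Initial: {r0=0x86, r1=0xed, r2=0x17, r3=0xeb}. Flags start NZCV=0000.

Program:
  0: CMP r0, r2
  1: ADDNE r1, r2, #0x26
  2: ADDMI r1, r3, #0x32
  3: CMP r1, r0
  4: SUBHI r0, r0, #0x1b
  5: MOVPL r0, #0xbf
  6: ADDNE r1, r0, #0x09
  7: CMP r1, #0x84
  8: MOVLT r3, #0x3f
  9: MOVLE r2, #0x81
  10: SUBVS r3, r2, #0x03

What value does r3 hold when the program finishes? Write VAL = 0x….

VAL = 0xeb

0: ✓ CMP  NZCV=0011
1: ✓ ADDNE  r1←0x3d
2: · ADDMI
3: ✓ CMP  NZCV=1001
4: · SUBHI
5: · MOVPL
6: ✓ ADDNE  r1←0x8f
7: ✓ CMP  NZCV=0010
8: · MOVLT
9: · MOVLE
10: · SUBVS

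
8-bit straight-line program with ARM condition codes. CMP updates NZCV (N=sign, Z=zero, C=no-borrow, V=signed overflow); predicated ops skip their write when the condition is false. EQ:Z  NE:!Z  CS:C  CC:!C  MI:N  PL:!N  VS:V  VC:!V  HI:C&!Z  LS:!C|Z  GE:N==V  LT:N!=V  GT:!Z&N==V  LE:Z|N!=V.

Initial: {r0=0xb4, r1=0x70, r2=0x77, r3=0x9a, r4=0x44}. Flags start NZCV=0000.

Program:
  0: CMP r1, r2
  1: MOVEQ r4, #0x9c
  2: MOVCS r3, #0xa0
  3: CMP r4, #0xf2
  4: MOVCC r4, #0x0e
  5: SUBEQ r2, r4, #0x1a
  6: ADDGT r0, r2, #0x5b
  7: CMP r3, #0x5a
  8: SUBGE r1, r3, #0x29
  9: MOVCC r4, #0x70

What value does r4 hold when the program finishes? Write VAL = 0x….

VAL = 0x0e

0: ✓ CMP  NZCV=1000
1: · MOVEQ
2: · MOVCS
3: ✓ CMP  NZCV=0000
4: ✓ MOVCC  r4←0x0e
5: · SUBEQ
6: ✓ ADDGT  r0←0xd2
7: ✓ CMP  NZCV=0011
8: · SUBGE
9: · MOVCC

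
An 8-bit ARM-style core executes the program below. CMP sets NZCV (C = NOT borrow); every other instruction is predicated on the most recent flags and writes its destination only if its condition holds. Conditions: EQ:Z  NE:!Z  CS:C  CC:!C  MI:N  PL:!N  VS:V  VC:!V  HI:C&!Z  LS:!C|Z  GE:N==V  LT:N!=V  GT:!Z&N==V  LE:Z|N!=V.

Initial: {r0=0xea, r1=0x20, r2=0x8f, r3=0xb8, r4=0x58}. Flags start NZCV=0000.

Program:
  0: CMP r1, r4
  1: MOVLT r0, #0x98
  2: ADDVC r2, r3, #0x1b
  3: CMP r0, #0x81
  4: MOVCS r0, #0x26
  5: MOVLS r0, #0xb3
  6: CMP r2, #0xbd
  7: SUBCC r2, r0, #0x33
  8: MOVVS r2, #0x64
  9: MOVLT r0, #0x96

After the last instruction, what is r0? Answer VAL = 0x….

[0] flags=1000 → (cmp)
[1] flags=1000 LT?T → r0=0x98
[2] flags=1000 VC?T → r2=0xd3
[3] flags=0010 → (cmp)
[4] flags=0010 CS?T → r0=0x26
[5] flags=0010 LS?F → skip
[6] flags=0010 → (cmp)
[7] flags=0010 CC?F → skip
[8] flags=0010 VS?F → skip
[9] flags=0010 LT?F → skip

VAL = 0x26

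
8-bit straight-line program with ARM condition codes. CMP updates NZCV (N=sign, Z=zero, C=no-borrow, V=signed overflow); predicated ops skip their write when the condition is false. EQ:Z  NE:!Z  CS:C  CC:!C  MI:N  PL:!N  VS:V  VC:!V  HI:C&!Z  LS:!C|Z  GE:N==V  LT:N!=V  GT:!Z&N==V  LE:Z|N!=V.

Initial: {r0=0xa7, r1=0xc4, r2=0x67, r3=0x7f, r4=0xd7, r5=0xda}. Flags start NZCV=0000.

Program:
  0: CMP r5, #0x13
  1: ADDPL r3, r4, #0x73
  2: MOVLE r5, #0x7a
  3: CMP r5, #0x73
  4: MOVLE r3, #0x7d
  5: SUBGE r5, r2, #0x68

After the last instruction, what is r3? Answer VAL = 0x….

[0] flags=1010 → (cmp)
[1] flags=1010 PL?F → skip
[2] flags=1010 LE?T → r5=0x7a
[3] flags=0010 → (cmp)
[4] flags=0010 LE?F → skip
[5] flags=0010 GE?T → r5=0xff

VAL = 0x7f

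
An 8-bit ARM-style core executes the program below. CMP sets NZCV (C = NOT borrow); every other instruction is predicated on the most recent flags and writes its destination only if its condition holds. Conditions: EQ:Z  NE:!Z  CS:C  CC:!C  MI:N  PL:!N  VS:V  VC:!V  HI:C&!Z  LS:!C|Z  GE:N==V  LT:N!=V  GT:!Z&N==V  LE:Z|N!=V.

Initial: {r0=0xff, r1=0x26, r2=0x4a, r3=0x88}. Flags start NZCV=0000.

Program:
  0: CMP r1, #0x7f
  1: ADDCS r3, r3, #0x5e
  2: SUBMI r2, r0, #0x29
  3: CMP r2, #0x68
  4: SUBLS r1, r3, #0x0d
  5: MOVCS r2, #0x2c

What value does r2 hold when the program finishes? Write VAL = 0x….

VAL = 0x2c

0: ✓ CMP  NZCV=1000
1: · ADDCS
2: ✓ SUBMI  r2←0xd6
3: ✓ CMP  NZCV=0011
4: · SUBLS
5: ✓ MOVCS  r2←0x2c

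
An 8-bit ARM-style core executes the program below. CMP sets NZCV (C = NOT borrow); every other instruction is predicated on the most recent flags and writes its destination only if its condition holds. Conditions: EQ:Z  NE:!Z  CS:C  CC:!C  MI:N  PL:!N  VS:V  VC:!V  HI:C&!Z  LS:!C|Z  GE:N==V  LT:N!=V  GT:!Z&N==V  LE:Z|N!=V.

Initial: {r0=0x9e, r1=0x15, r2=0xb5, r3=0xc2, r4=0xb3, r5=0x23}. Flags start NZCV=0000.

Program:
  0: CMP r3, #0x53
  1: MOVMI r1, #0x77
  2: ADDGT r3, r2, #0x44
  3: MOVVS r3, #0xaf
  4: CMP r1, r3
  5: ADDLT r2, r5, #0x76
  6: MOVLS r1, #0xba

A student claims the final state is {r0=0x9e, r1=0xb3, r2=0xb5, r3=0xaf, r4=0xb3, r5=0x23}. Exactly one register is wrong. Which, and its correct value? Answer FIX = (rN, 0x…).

FIX = (r1, 0xba)

0: ✓ CMP  NZCV=0011
1: · MOVMI
2: · ADDGT
3: ✓ MOVVS  r3←0xaf
4: ✓ CMP  NZCV=0000
5: · ADDLT
6: ✓ MOVLS  r1←0xba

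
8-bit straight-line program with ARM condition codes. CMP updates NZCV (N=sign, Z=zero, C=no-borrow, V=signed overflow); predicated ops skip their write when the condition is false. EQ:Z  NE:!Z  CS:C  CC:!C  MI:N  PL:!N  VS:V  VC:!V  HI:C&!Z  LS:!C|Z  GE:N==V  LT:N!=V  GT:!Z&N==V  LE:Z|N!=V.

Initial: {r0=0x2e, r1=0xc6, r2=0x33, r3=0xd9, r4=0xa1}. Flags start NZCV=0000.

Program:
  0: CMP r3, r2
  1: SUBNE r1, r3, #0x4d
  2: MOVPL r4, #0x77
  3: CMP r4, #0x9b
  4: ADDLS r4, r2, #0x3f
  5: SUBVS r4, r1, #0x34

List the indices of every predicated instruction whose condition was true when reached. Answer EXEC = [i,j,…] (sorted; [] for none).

EXEC = [1]

[0] flags=1010 → (cmp)
[1] flags=1010 NE?T → r1=0x8c
[2] flags=1010 PL?F → skip
[3] flags=0010 → (cmp)
[4] flags=0010 LS?F → skip
[5] flags=0010 VS?F → skip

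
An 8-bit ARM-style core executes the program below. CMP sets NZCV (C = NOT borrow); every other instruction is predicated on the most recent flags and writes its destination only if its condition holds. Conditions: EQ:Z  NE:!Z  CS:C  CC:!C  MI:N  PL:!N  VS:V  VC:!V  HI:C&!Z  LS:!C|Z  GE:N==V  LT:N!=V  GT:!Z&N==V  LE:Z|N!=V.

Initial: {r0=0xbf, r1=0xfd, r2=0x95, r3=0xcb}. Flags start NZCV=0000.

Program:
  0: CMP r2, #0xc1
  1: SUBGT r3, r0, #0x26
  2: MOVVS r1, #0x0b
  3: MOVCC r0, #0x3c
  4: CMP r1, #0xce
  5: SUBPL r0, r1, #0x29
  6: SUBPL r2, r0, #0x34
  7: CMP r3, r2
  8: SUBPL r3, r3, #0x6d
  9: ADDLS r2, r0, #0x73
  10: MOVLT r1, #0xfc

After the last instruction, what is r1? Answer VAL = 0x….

VAL = 0xfd

[0] flags=1000 → (cmp)
[1] flags=1000 GT?F → skip
[2] flags=1000 VS?F → skip
[3] flags=1000 CC?T → r0=0x3c
[4] flags=0010 → (cmp)
[5] flags=0010 PL?T → r0=0xd4
[6] flags=0010 PL?T → r2=0xa0
[7] flags=0010 → (cmp)
[8] flags=0010 PL?T → r3=0x5e
[9] flags=0010 LS?F → skip
[10] flags=0010 LT?F → skip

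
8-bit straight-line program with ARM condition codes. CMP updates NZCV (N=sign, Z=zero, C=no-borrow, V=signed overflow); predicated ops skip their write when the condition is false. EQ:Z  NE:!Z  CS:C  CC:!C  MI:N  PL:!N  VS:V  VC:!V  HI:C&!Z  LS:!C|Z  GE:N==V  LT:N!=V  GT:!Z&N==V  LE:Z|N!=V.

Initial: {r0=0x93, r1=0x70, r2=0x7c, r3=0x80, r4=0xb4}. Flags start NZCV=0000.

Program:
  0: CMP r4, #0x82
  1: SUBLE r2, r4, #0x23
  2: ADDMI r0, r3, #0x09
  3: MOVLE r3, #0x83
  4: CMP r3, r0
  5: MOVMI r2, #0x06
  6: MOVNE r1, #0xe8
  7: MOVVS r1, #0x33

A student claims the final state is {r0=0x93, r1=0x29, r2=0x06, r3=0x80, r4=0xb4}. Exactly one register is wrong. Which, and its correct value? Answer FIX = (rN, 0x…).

FIX = (r1, 0xe8)

[0] flags=0010 → (cmp)
[1] flags=0010 LE?F → skip
[2] flags=0010 MI?F → skip
[3] flags=0010 LE?F → skip
[4] flags=1000 → (cmp)
[5] flags=1000 MI?T → r2=0x06
[6] flags=1000 NE?T → r1=0xe8
[7] flags=1000 VS?F → skip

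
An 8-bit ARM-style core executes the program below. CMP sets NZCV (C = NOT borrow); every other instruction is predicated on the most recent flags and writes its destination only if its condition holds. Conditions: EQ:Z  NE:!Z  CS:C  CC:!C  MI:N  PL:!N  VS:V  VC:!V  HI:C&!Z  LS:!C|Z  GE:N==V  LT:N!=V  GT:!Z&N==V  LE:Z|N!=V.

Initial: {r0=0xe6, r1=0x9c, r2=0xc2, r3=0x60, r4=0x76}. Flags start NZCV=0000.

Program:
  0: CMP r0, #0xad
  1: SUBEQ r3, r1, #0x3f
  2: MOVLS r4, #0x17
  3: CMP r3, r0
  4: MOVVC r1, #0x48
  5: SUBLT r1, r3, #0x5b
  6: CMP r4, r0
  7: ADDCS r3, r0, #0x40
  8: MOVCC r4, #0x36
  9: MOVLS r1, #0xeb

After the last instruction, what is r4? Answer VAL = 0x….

VAL = 0x36

[0] flags=0010 → (cmp)
[1] flags=0010 EQ?F → skip
[2] flags=0010 LS?F → skip
[3] flags=0000 → (cmp)
[4] flags=0000 VC?T → r1=0x48
[5] flags=0000 LT?F → skip
[6] flags=1001 → (cmp)
[7] flags=1001 CS?F → skip
[8] flags=1001 CC?T → r4=0x36
[9] flags=1001 LS?T → r1=0xeb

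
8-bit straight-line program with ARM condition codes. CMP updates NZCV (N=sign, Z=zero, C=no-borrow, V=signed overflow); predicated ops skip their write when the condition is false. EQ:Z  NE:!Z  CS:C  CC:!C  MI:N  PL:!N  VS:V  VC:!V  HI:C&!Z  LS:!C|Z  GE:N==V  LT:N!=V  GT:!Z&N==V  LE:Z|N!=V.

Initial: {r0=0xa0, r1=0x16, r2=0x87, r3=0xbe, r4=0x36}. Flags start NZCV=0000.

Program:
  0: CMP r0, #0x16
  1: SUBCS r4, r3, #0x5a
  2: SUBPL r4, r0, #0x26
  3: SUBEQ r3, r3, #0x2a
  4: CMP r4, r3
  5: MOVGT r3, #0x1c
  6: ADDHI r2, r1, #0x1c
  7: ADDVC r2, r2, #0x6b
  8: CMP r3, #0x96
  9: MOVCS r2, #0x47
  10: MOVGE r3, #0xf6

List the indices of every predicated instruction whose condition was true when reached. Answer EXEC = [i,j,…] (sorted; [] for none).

[0] flags=1010 → (cmp)
[1] flags=1010 CS?T → r4=0x64
[2] flags=1010 PL?F → skip
[3] flags=1010 EQ?F → skip
[4] flags=1001 → (cmp)
[5] flags=1001 GT?T → r3=0x1c
[6] flags=1001 HI?F → skip
[7] flags=1001 VC?F → skip
[8] flags=1001 → (cmp)
[9] flags=1001 CS?F → skip
[10] flags=1001 GE?T → r3=0xf6

EXEC = [1,5,10]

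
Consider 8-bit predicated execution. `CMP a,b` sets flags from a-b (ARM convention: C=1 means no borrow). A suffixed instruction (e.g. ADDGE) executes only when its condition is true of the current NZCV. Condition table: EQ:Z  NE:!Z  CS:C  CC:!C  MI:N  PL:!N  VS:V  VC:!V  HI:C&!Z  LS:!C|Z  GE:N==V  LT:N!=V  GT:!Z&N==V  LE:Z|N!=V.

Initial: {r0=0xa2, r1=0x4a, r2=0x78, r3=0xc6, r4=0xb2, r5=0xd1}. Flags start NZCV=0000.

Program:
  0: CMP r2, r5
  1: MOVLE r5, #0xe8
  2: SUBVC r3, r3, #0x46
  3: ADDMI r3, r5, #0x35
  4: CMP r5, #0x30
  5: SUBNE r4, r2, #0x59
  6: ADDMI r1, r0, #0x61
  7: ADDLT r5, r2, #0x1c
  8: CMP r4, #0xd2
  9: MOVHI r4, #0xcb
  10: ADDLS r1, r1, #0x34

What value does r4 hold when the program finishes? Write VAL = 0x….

[0] flags=1001 → (cmp)
[1] flags=1001 LE?F → skip
[2] flags=1001 VC?F → skip
[3] flags=1001 MI?T → r3=0x06
[4] flags=1010 → (cmp)
[5] flags=1010 NE?T → r4=0x1f
[6] flags=1010 MI?T → r1=0x03
[7] flags=1010 LT?T → r5=0x94
[8] flags=0000 → (cmp)
[9] flags=0000 HI?F → skip
[10] flags=0000 LS?T → r1=0x37

VAL = 0x1f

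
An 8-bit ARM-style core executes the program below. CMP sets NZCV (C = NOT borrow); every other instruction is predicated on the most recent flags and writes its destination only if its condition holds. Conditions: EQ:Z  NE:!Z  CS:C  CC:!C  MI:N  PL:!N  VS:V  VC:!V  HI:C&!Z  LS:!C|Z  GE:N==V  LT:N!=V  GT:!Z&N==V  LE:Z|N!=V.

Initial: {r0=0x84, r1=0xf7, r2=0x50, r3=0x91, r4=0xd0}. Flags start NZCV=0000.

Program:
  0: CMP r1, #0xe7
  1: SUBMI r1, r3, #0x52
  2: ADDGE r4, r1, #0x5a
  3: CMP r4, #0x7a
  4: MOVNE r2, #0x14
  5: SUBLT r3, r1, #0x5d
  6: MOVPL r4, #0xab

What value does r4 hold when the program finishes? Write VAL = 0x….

VAL = 0x51

0: ✓ CMP  NZCV=0010
1: · SUBMI
2: ✓ ADDGE  r4←0x51
3: ✓ CMP  NZCV=1000
4: ✓ MOVNE  r2←0x14
5: ✓ SUBLT  r3←0x9a
6: · MOVPL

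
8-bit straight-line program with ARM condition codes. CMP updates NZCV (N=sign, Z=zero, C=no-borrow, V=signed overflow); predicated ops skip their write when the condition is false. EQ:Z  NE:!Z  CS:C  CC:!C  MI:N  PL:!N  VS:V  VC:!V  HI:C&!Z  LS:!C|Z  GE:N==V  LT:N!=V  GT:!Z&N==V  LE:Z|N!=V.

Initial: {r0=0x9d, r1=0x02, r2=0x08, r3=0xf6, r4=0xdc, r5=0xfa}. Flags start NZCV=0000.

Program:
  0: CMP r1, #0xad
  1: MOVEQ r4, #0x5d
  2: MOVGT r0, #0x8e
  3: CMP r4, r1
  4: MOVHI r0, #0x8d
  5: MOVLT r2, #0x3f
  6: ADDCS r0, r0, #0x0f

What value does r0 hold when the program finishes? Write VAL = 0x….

VAL = 0x9c

0: ✓ CMP  NZCV=0000
1: · MOVEQ
2: ✓ MOVGT  r0←0x8e
3: ✓ CMP  NZCV=1010
4: ✓ MOVHI  r0←0x8d
5: ✓ MOVLT  r2←0x3f
6: ✓ ADDCS  r0←0x9c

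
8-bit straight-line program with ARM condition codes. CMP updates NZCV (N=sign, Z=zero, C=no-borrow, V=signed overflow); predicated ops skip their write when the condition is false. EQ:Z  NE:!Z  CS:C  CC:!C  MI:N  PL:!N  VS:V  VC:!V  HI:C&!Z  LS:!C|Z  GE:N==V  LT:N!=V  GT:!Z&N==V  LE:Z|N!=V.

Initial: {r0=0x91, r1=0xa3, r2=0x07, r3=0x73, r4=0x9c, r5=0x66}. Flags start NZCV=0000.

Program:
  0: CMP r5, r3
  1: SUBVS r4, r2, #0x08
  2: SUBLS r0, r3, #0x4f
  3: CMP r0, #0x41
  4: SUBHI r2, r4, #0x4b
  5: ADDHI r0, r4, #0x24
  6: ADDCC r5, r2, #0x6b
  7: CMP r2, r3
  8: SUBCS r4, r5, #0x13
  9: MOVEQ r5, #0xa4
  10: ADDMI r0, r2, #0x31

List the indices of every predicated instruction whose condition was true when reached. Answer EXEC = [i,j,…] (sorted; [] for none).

EXEC = [2,6,10]

[0] flags=1000 → (cmp)
[1] flags=1000 VS?F → skip
[2] flags=1000 LS?T → r0=0x24
[3] flags=1000 → (cmp)
[4] flags=1000 HI?F → skip
[5] flags=1000 HI?F → skip
[6] flags=1000 CC?T → r5=0x72
[7] flags=1000 → (cmp)
[8] flags=1000 CS?F → skip
[9] flags=1000 EQ?F → skip
[10] flags=1000 MI?T → r0=0x38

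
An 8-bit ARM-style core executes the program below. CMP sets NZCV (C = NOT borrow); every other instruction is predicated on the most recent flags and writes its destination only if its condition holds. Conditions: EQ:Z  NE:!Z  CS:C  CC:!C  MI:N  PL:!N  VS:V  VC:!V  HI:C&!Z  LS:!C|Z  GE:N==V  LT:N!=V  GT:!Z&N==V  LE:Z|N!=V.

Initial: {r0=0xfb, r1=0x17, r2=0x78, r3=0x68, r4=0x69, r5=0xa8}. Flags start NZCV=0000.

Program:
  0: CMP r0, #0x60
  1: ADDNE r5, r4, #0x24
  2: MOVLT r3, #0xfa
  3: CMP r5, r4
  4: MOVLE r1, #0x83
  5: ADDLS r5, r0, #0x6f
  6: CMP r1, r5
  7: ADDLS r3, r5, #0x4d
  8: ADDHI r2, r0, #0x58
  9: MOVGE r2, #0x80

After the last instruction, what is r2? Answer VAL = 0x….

VAL = 0x78

[0] flags=1010 → (cmp)
[1] flags=1010 NE?T → r5=0x8d
[2] flags=1010 LT?T → r3=0xfa
[3] flags=0011 → (cmp)
[4] flags=0011 LE?T → r1=0x83
[5] flags=0011 LS?F → skip
[6] flags=1000 → (cmp)
[7] flags=1000 LS?T → r3=0xda
[8] flags=1000 HI?F → skip
[9] flags=1000 GE?F → skip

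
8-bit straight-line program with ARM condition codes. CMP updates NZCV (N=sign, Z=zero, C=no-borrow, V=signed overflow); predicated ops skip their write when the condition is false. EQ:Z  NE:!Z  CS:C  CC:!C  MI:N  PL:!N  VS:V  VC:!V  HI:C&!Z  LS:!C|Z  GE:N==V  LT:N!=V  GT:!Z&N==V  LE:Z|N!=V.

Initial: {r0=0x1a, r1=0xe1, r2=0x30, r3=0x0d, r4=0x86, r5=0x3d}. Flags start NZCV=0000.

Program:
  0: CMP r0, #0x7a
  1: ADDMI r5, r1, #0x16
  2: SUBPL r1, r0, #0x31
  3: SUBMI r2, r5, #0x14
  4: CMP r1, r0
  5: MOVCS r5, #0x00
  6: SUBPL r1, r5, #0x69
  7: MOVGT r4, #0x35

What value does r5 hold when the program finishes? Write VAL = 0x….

VAL = 0x00

[0] flags=1000 → (cmp)
[1] flags=1000 MI?T → r5=0xf7
[2] flags=1000 PL?F → skip
[3] flags=1000 MI?T → r2=0xe3
[4] flags=1010 → (cmp)
[5] flags=1010 CS?T → r5=0x00
[6] flags=1010 PL?F → skip
[7] flags=1010 GT?F → skip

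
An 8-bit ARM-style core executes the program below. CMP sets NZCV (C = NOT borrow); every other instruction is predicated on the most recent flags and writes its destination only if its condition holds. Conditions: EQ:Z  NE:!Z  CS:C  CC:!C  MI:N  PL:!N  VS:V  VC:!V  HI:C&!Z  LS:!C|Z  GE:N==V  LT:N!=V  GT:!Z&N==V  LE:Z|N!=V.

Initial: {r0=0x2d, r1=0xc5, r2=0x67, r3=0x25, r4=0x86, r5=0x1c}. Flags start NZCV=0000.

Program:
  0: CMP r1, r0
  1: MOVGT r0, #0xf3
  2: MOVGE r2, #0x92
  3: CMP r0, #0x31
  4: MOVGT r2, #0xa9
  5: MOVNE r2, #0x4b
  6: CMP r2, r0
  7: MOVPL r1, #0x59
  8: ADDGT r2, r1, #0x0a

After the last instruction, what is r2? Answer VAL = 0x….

0: ✓ CMP  NZCV=1010
1: · MOVGT
2: · MOVGE
3: ✓ CMP  NZCV=1000
4: · MOVGT
5: ✓ MOVNE  r2←0x4b
6: ✓ CMP  NZCV=0010
7: ✓ MOVPL  r1←0x59
8: ✓ ADDGT  r2←0x63

VAL = 0x63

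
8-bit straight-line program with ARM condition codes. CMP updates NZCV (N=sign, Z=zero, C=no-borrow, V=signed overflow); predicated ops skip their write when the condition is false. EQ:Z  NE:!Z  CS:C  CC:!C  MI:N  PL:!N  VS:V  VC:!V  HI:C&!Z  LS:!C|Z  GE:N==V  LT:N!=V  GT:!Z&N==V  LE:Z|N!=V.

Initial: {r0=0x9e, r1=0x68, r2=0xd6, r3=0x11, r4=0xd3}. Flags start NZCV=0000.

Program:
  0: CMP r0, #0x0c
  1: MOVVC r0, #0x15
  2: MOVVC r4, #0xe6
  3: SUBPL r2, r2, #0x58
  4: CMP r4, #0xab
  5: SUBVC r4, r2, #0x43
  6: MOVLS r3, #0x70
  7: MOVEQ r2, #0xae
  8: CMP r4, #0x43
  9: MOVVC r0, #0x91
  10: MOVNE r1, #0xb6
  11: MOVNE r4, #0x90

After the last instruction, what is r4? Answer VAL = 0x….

0: ✓ CMP  NZCV=1010
1: ✓ MOVVC  r0←0x15
2: ✓ MOVVC  r4←0xe6
3: · SUBPL
4: ✓ CMP  NZCV=0010
5: ✓ SUBVC  r4←0x93
6: · MOVLS
7: · MOVEQ
8: ✓ CMP  NZCV=0011
9: · MOVVC
10: ✓ MOVNE  r1←0xb6
11: ✓ MOVNE  r4←0x90

VAL = 0x90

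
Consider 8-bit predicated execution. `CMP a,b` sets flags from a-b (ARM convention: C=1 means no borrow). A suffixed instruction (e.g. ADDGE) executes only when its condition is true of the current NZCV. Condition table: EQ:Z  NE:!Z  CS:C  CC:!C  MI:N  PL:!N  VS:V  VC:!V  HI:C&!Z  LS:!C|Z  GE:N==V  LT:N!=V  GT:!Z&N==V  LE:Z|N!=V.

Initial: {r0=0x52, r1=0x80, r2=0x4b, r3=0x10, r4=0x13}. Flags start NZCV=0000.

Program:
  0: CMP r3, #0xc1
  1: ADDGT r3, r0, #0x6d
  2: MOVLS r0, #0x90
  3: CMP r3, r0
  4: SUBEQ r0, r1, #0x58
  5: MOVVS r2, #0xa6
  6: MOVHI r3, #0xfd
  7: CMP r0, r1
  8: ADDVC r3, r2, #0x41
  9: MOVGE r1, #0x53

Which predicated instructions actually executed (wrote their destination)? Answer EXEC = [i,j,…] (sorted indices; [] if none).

EXEC = [1,2,6,8,9]

0: ✓ CMP  NZCV=0000
1: ✓ ADDGT  r3←0xbf
2: ✓ MOVLS  r0←0x90
3: ✓ CMP  NZCV=0010
4: · SUBEQ
5: · MOVVS
6: ✓ MOVHI  r3←0xfd
7: ✓ CMP  NZCV=0010
8: ✓ ADDVC  r3←0x8c
9: ✓ MOVGE  r1←0x53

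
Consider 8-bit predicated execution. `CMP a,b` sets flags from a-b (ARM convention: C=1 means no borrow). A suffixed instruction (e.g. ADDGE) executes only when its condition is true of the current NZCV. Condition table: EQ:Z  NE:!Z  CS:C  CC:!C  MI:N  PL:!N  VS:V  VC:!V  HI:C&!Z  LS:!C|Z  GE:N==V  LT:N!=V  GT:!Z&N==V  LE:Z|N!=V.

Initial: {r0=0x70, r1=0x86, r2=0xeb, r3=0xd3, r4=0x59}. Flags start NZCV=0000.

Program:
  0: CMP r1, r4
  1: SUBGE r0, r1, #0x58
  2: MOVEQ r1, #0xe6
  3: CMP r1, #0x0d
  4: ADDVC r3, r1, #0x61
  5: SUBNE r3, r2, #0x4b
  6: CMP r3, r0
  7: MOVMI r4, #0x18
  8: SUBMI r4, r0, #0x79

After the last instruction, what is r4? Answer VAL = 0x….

VAL = 0x59

[0] flags=0011 → (cmp)
[1] flags=0011 GE?F → skip
[2] flags=0011 EQ?F → skip
[3] flags=0011 → (cmp)
[4] flags=0011 VC?F → skip
[5] flags=0011 NE?T → r3=0xa0
[6] flags=0011 → (cmp)
[7] flags=0011 MI?F → skip
[8] flags=0011 MI?F → skip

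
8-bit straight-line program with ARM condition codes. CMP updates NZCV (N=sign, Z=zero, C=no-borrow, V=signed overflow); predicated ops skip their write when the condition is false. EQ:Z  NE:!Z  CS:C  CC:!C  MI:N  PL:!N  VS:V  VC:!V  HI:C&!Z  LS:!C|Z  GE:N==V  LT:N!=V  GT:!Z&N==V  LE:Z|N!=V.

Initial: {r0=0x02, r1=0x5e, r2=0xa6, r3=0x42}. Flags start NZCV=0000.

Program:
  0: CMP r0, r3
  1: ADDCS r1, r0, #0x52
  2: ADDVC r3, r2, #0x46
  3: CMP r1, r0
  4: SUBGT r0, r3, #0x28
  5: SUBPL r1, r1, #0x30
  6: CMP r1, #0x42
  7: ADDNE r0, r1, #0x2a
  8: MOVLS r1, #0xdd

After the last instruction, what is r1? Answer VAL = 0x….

VAL = 0xdd

0: ✓ CMP  NZCV=1000
1: · ADDCS
2: ✓ ADDVC  r3←0xec
3: ✓ CMP  NZCV=0010
4: ✓ SUBGT  r0←0xc4
5: ✓ SUBPL  r1←0x2e
6: ✓ CMP  NZCV=1000
7: ✓ ADDNE  r0←0x58
8: ✓ MOVLS  r1←0xdd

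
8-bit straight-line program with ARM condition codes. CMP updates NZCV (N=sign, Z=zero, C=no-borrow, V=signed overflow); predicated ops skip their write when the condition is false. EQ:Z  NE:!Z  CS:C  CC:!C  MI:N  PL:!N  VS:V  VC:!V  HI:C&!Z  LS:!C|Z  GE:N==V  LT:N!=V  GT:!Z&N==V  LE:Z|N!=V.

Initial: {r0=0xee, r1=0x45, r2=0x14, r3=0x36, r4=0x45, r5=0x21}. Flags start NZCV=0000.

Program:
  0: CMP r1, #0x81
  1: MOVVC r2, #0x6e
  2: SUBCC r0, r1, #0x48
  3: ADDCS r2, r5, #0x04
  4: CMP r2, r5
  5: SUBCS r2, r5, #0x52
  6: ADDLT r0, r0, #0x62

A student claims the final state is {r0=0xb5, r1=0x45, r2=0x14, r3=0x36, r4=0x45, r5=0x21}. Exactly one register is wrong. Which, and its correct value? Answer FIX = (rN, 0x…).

FIX = (r0, 0x5f)

[0] flags=1001 → (cmp)
[1] flags=1001 VC?F → skip
[2] flags=1001 CC?T → r0=0xfd
[3] flags=1001 CS?F → skip
[4] flags=1000 → (cmp)
[5] flags=1000 CS?F → skip
[6] flags=1000 LT?T → r0=0x5f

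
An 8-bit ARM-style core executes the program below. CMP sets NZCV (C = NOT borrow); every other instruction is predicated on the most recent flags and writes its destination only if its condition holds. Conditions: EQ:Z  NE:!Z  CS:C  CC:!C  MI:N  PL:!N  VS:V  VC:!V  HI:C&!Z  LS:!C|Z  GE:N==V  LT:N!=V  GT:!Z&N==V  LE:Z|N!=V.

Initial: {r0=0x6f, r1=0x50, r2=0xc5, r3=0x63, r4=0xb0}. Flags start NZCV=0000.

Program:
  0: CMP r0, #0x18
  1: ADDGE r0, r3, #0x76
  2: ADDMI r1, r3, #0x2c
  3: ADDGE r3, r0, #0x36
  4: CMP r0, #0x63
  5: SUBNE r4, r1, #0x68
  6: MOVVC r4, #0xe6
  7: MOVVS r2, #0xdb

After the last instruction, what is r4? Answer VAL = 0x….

VAL = 0xe8

0: ✓ CMP  NZCV=0010
1: ✓ ADDGE  r0←0xd9
2: · ADDMI
3: ✓ ADDGE  r3←0x0f
4: ✓ CMP  NZCV=0011
5: ✓ SUBNE  r4←0xe8
6: · MOVVC
7: ✓ MOVVS  r2←0xdb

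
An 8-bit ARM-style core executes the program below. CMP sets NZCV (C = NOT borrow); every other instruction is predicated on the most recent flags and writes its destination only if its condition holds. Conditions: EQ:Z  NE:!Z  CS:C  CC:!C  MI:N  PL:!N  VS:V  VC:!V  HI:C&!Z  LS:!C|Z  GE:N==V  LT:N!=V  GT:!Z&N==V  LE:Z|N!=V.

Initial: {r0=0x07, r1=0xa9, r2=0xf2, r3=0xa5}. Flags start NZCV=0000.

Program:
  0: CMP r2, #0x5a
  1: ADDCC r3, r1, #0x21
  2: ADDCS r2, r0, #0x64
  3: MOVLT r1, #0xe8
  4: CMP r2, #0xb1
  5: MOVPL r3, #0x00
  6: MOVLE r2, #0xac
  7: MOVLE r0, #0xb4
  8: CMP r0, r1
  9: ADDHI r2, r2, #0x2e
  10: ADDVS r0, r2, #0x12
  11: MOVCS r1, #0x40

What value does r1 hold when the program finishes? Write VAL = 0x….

VAL = 0xe8

0: ✓ CMP  NZCV=1010
1: · ADDCC
2: ✓ ADDCS  r2←0x6b
3: ✓ MOVLT  r1←0xe8
4: ✓ CMP  NZCV=1001
5: · MOVPL
6: · MOVLE
7: · MOVLE
8: ✓ CMP  NZCV=0000
9: · ADDHI
10: · ADDVS
11: · MOVCS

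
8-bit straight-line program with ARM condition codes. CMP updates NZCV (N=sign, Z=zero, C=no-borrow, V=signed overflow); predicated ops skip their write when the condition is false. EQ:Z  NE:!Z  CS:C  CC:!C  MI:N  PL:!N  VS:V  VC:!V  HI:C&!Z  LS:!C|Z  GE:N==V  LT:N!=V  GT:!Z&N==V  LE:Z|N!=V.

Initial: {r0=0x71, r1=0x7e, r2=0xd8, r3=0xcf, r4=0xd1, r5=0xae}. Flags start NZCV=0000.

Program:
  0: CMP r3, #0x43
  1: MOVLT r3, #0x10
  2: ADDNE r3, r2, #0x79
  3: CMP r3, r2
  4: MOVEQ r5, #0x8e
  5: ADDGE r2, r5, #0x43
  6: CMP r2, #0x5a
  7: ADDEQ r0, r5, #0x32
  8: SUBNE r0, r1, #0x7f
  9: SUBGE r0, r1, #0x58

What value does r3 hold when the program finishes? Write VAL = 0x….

VAL = 0x51

0: ✓ CMP  NZCV=1010
1: ✓ MOVLT  r3←0x10
2: ✓ ADDNE  r3←0x51
3: ✓ CMP  NZCV=0000
4: · MOVEQ
5: ✓ ADDGE  r2←0xf1
6: ✓ CMP  NZCV=1010
7: · ADDEQ
8: ✓ SUBNE  r0←0xff
9: · SUBGE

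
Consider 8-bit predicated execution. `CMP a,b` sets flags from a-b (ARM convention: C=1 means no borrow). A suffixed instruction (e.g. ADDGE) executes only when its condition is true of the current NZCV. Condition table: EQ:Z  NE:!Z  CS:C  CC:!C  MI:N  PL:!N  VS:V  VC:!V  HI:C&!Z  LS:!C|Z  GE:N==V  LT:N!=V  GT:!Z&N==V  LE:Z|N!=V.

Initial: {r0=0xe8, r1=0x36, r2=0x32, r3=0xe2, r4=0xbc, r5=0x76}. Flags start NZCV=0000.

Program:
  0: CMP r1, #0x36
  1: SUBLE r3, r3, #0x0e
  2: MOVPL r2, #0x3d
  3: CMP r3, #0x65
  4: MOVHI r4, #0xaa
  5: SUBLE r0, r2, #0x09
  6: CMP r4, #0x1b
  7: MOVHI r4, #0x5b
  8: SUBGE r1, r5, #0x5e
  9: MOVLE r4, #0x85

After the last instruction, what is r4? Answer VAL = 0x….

VAL = 0x85

0: ✓ CMP  NZCV=0110
1: ✓ SUBLE  r3←0xd4
2: ✓ MOVPL  r2←0x3d
3: ✓ CMP  NZCV=0011
4: ✓ MOVHI  r4←0xaa
5: ✓ SUBLE  r0←0x34
6: ✓ CMP  NZCV=1010
7: ✓ MOVHI  r4←0x5b
8: · SUBGE
9: ✓ MOVLE  r4←0x85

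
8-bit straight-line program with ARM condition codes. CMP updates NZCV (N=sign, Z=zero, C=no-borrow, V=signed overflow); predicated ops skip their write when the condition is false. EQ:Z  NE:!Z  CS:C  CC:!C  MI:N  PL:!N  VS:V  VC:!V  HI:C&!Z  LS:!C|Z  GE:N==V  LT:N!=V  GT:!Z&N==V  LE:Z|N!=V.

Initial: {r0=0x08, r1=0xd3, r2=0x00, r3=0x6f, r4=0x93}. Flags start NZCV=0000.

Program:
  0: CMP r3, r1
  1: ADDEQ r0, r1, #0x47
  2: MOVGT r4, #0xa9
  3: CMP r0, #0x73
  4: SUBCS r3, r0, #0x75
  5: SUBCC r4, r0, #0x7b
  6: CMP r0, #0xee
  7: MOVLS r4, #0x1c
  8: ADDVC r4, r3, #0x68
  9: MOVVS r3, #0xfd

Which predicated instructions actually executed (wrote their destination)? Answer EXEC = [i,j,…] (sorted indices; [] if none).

[0] flags=1001 → (cmp)
[1] flags=1001 EQ?F → skip
[2] flags=1001 GT?T → r4=0xa9
[3] flags=1000 → (cmp)
[4] flags=1000 CS?F → skip
[5] flags=1000 CC?T → r4=0x8d
[6] flags=0000 → (cmp)
[7] flags=0000 LS?T → r4=0x1c
[8] flags=0000 VC?T → r4=0xd7
[9] flags=0000 VS?F → skip

EXEC = [2,5,7,8]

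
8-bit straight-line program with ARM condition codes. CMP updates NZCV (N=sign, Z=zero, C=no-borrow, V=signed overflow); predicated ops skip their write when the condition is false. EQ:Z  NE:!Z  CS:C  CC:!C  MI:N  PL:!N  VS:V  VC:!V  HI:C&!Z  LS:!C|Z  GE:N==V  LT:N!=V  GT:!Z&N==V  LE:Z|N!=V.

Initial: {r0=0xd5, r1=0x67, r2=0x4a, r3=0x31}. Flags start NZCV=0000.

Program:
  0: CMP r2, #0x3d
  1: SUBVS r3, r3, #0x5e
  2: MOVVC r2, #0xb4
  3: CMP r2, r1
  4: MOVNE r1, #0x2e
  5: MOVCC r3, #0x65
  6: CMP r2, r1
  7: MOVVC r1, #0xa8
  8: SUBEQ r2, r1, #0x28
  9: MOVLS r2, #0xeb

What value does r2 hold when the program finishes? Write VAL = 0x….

[0] flags=0010 → (cmp)
[1] flags=0010 VS?F → skip
[2] flags=0010 VC?T → r2=0xb4
[3] flags=0011 → (cmp)
[4] flags=0011 NE?T → r1=0x2e
[5] flags=0011 CC?F → skip
[6] flags=1010 → (cmp)
[7] flags=1010 VC?T → r1=0xa8
[8] flags=1010 EQ?F → skip
[9] flags=1010 LS?F → skip

VAL = 0xb4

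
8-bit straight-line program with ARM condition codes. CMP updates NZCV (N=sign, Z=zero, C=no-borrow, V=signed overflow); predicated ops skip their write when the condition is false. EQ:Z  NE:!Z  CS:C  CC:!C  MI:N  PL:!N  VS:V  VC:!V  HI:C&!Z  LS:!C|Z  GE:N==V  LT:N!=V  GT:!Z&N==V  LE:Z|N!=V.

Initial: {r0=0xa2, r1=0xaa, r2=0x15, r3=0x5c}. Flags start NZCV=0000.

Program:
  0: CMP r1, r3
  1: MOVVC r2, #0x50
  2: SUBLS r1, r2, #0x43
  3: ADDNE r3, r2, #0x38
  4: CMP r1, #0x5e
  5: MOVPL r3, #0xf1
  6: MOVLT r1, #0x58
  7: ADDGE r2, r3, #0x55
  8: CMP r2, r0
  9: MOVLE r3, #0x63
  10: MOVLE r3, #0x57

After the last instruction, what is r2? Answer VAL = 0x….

[0] flags=0011 → (cmp)
[1] flags=0011 VC?F → skip
[2] flags=0011 LS?F → skip
[3] flags=0011 NE?T → r3=0x4d
[4] flags=0011 → (cmp)
[5] flags=0011 PL?T → r3=0xf1
[6] flags=0011 LT?T → r1=0x58
[7] flags=0011 GE?F → skip
[8] flags=0000 → (cmp)
[9] flags=0000 LE?F → skip
[10] flags=0000 LE?F → skip

VAL = 0x15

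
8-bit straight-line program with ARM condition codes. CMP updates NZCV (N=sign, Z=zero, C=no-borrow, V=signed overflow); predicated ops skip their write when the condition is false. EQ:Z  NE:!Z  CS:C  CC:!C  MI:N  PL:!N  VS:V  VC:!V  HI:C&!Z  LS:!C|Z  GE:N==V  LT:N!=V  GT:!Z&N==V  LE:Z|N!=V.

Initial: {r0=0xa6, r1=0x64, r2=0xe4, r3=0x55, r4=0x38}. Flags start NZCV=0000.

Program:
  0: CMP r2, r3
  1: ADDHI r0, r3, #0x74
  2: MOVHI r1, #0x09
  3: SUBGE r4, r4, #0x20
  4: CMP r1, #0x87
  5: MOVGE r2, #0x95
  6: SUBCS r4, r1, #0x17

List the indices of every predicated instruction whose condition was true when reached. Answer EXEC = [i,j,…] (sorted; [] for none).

EXEC = [1,2,5]

0: ✓ CMP  NZCV=1010
1: ✓ ADDHI  r0←0xc9
2: ✓ MOVHI  r1←0x09
3: · SUBGE
4: ✓ CMP  NZCV=1001
5: ✓ MOVGE  r2←0x95
6: · SUBCS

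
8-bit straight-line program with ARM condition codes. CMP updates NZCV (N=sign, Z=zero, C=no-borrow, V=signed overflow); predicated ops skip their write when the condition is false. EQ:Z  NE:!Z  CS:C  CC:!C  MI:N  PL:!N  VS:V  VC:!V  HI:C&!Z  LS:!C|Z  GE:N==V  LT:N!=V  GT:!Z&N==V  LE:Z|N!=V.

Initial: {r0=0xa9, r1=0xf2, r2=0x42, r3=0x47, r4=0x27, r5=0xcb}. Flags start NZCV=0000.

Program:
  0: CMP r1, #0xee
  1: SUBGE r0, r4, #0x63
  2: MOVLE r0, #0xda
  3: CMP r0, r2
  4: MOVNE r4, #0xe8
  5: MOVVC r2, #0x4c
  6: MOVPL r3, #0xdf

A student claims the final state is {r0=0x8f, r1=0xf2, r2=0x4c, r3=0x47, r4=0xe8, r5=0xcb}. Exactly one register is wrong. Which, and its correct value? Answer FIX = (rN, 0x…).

FIX = (r0, 0xc4)

[0] flags=0010 → (cmp)
[1] flags=0010 GE?T → r0=0xc4
[2] flags=0010 LE?F → skip
[3] flags=1010 → (cmp)
[4] flags=1010 NE?T → r4=0xe8
[5] flags=1010 VC?T → r2=0x4c
[6] flags=1010 PL?F → skip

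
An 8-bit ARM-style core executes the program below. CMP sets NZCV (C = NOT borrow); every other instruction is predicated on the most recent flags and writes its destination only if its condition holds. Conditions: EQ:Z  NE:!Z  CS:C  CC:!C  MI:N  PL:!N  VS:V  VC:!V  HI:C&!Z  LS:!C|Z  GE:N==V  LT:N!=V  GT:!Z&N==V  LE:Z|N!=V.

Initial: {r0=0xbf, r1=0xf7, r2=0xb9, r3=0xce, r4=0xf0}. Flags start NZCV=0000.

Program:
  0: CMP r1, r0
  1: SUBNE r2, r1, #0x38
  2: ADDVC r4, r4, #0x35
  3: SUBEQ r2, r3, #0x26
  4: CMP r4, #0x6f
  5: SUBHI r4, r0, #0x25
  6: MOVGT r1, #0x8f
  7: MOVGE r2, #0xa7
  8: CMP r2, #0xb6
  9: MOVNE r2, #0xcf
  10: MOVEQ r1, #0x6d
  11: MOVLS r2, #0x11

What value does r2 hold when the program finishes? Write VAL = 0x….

VAL = 0xcf

0: ✓ CMP  NZCV=0010
1: ✓ SUBNE  r2←0xbf
2: ✓ ADDVC  r4←0x25
3: · SUBEQ
4: ✓ CMP  NZCV=1000
5: · SUBHI
6: · MOVGT
7: · MOVGE
8: ✓ CMP  NZCV=0010
9: ✓ MOVNE  r2←0xcf
10: · MOVEQ
11: · MOVLS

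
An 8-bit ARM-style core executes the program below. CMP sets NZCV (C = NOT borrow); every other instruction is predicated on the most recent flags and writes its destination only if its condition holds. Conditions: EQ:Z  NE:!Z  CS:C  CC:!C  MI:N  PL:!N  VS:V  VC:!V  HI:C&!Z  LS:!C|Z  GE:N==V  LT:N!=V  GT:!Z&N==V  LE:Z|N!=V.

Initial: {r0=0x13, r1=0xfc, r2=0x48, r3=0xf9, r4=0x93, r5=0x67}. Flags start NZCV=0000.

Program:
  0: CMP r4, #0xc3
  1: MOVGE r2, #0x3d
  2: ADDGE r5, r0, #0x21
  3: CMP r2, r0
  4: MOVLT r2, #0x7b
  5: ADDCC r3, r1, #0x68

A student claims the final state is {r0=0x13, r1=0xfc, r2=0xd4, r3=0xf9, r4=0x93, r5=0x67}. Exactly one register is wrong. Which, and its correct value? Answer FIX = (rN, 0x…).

0: ✓ CMP  NZCV=1000
1: · MOVGE
2: · ADDGE
3: ✓ CMP  NZCV=0010
4: · MOVLT
5: · ADDCC

FIX = (r2, 0x48)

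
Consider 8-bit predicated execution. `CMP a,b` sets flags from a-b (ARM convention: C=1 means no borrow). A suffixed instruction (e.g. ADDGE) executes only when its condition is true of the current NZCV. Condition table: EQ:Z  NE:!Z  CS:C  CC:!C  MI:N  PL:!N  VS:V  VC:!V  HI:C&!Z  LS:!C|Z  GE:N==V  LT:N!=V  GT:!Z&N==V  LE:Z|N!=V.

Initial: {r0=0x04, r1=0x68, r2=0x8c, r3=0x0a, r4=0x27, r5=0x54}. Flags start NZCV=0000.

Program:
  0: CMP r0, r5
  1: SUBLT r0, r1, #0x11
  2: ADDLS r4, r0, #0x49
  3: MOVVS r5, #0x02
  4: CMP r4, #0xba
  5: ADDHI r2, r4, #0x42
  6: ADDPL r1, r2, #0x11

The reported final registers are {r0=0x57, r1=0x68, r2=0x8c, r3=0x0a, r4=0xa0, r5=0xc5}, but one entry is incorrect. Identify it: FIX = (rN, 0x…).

[0] flags=1000 → (cmp)
[1] flags=1000 LT?T → r0=0x57
[2] flags=1000 LS?T → r4=0xa0
[3] flags=1000 VS?F → skip
[4] flags=1000 → (cmp)
[5] flags=1000 HI?F → skip
[6] flags=1000 PL?F → skip

FIX = (r5, 0x54)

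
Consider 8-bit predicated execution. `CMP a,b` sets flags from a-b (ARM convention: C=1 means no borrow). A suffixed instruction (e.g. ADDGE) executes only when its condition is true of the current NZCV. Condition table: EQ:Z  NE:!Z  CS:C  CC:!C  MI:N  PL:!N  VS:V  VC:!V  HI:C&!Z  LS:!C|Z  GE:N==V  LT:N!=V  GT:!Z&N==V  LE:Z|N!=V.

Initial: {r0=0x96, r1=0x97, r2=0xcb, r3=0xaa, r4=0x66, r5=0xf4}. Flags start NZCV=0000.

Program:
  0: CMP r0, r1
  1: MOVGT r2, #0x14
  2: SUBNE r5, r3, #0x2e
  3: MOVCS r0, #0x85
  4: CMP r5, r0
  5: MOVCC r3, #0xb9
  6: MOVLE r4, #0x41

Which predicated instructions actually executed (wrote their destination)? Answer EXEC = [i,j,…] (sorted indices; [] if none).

[0] flags=1000 → (cmp)
[1] flags=1000 GT?F → skip
[2] flags=1000 NE?T → r5=0x7c
[3] flags=1000 CS?F → skip
[4] flags=1001 → (cmp)
[5] flags=1001 CC?T → r3=0xb9
[6] flags=1001 LE?F → skip

EXEC = [2,5]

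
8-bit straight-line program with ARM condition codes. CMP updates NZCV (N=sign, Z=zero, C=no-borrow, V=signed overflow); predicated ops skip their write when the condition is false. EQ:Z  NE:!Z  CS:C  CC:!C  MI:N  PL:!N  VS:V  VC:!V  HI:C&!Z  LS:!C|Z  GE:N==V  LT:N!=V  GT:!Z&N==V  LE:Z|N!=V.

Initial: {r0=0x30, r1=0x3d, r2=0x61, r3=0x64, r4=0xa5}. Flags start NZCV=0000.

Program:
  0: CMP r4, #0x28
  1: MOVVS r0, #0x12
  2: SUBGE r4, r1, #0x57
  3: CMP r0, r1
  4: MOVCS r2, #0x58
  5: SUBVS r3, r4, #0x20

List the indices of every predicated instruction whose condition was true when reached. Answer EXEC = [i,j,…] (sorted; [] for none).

EXEC = [1]

0: ✓ CMP  NZCV=0011
1: ✓ MOVVS  r0←0x12
2: · SUBGE
3: ✓ CMP  NZCV=1000
4: · MOVCS
5: · SUBVS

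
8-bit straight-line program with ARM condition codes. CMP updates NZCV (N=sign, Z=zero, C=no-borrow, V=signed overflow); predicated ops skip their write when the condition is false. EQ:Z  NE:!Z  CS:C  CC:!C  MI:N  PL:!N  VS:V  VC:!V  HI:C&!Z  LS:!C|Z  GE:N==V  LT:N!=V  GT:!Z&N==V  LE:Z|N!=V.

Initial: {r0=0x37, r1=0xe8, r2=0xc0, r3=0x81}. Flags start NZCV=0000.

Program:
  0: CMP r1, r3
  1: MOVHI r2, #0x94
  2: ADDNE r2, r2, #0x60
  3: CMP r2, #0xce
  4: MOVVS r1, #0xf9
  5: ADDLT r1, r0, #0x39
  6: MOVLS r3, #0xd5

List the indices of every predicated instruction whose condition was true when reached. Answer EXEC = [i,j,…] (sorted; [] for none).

EXEC = [1,2]

0: ✓ CMP  NZCV=0010
1: ✓ MOVHI  r2←0x94
2: ✓ ADDNE  r2←0xf4
3: ✓ CMP  NZCV=0010
4: · MOVVS
5: · ADDLT
6: · MOVLS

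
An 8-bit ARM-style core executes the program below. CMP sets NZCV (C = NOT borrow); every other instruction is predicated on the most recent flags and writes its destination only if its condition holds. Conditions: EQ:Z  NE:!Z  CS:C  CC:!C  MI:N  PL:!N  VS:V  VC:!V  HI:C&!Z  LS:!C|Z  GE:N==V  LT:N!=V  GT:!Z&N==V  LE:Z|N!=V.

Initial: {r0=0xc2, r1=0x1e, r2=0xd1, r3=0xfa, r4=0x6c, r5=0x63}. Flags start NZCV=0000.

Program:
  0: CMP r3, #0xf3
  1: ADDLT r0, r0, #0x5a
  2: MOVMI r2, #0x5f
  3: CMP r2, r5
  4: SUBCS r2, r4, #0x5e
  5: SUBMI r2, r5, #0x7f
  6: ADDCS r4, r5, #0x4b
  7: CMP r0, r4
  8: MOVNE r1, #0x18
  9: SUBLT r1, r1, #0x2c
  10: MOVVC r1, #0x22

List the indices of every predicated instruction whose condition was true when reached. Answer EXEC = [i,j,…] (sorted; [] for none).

EXEC = [4,6,8,10]

0: ✓ CMP  NZCV=0010
1: · ADDLT
2: · MOVMI
3: ✓ CMP  NZCV=0011
4: ✓ SUBCS  r2←0x0e
5: · SUBMI
6: ✓ ADDCS  r4←0xae
7: ✓ CMP  NZCV=0010
8: ✓ MOVNE  r1←0x18
9: · SUBLT
10: ✓ MOVVC  r1←0x22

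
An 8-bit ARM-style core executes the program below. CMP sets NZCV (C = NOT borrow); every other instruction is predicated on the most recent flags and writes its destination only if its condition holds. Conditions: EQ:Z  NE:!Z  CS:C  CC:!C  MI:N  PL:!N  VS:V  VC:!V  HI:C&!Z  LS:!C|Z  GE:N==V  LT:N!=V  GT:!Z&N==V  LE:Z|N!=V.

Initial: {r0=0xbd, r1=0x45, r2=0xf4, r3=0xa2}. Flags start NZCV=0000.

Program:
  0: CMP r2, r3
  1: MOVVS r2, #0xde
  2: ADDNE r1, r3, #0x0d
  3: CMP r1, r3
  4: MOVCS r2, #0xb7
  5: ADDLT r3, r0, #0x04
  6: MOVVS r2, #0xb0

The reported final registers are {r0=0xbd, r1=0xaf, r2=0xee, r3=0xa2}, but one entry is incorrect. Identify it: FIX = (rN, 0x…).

0: ✓ CMP  NZCV=0010
1: · MOVVS
2: ✓ ADDNE  r1←0xaf
3: ✓ CMP  NZCV=0010
4: ✓ MOVCS  r2←0xb7
5: · ADDLT
6: · MOVVS

FIX = (r2, 0xb7)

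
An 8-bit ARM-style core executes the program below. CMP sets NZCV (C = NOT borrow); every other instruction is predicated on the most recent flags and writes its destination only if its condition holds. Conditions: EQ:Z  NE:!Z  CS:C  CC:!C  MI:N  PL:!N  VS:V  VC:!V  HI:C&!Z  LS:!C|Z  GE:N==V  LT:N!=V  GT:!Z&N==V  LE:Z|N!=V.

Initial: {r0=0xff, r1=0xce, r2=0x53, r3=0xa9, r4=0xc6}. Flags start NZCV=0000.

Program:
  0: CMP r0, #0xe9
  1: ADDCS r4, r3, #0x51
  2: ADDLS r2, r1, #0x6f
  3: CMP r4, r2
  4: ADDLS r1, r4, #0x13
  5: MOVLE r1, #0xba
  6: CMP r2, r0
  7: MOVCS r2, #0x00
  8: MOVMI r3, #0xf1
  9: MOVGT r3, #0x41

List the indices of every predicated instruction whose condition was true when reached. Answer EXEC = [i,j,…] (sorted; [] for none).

0: ✓ CMP  NZCV=0010
1: ✓ ADDCS  r4←0xfa
2: · ADDLS
3: ✓ CMP  NZCV=1010
4: · ADDLS
5: ✓ MOVLE  r1←0xba
6: ✓ CMP  NZCV=0000
7: · MOVCS
8: · MOVMI
9: ✓ MOVGT  r3←0x41

EXEC = [1,5,9]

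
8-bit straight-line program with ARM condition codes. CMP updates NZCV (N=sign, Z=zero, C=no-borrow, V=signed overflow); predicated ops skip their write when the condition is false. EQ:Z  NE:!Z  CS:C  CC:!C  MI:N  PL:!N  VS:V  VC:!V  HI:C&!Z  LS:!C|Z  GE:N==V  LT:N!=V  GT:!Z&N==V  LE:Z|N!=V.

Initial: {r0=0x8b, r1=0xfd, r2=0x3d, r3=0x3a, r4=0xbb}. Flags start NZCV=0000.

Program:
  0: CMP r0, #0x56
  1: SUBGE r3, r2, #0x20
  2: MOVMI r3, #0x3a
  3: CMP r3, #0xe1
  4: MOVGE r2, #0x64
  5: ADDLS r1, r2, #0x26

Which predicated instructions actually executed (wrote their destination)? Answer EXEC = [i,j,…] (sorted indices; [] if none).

[0] flags=0011 → (cmp)
[1] flags=0011 GE?F → skip
[2] flags=0011 MI?F → skip
[3] flags=0000 → (cmp)
[4] flags=0000 GE?T → r2=0x64
[5] flags=0000 LS?T → r1=0x8a

EXEC = [4,5]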